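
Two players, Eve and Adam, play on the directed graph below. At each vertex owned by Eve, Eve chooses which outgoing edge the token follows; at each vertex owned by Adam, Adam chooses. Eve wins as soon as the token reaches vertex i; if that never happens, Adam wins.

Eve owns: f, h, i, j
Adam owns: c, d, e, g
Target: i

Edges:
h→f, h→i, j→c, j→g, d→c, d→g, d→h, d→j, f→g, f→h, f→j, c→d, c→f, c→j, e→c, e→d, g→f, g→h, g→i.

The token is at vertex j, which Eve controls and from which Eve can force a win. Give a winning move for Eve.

A0 = {i}
A1: add {h} — h (Eve) has h→i.
A2: add {f} — f (Eve) has f→h.
A3: add {g} — g (Adam): all of {f, h, i} already in.
A4: add {j} — j (Eve) has j→g.
A5 = A4; e.g. c (Adam) can still go to d. Fixed point.
From j, successor g is in the attractor (rank 3); the other successor c is not.

g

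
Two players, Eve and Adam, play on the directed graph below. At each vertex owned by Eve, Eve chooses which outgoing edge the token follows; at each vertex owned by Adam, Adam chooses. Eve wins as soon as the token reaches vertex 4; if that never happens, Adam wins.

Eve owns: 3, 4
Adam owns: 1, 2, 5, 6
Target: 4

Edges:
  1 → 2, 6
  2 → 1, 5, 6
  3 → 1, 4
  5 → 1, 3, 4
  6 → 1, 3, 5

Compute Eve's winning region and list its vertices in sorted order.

A0 = {4}
A1: add {3} — 3 (Eve) has 3→4.
A2 = A1; e.g. 1 (Adam) can still go to 2. Fixed point.
Eve's winning region = {3, 4}.

3, 4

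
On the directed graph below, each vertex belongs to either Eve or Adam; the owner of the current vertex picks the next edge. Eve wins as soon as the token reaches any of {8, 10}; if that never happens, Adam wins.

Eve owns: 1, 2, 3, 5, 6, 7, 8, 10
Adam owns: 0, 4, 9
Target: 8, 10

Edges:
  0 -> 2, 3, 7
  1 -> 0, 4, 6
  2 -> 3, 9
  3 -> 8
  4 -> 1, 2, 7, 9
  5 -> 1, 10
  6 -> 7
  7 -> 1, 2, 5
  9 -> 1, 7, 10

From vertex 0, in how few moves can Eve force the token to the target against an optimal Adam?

3

A0 = {8, 10}
A1: add {3, 5} — 3 (Eve) has 3→8; 5 (Eve) has 5→10.
A2: add {2, 7} — 2 (Eve) has 2→3; 7 (Eve) has 7→5.
A3: add {0, 6} — 0 (Adam): all of {2, 3, 7} already in; 6 (Eve) has 6→7.
0 enters the attractor at level 3, so Eve can force the target in 3 moves from there.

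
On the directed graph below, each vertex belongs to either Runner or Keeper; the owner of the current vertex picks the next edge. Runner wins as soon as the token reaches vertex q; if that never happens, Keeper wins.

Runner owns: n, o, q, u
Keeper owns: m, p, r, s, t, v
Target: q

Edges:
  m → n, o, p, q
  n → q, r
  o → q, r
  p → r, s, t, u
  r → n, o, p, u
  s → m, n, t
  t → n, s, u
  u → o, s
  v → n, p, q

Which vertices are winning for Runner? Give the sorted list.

A0 = {q}
A1: add {n, o} — n (Runner) has n→q; o (Runner) has o→q.
A2: add {u} — u (Runner) has u→o.
A3 = A2; e.g. m (Keeper) can still go to p. Fixed point.
Runner's winning region = {n, o, q, u}.

n, o, q, u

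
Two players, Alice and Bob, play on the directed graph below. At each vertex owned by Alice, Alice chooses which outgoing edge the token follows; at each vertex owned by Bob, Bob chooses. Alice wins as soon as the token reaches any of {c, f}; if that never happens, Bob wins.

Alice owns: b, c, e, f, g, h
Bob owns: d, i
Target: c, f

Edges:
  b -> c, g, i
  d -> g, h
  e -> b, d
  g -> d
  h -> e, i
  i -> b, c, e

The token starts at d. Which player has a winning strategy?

A0 = {c, f}
A1: add {b} — b (Alice) has b→c.
A2: add {e} — e (Alice) has e→b.
A3: add {h, i} — h (Alice) has h→e; i (Bob): all of {b, c, e} already in.
A4 = A3; e.g. d (Bob) can still go to g. Fixed point.
d never enters the attractor, so Bob can avoid the target forever.

Bob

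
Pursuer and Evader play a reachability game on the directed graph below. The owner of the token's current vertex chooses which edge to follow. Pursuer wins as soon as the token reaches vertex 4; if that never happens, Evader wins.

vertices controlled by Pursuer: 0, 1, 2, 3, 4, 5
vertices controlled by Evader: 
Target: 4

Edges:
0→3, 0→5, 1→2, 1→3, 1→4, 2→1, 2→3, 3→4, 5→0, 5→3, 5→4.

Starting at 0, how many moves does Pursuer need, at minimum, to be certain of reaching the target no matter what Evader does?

2

A0 = {4}
A1: add {1, 3, 5} — 1 (Pursuer) has 1→4; 3 (Pursuer) has 3→4; 5 (Pursuer) has 5→4.
A2: add {0, 2} — 0 (Pursuer) has 0→3; 2 (Pursuer) has 2→1.
A2 = all vertices. Fixed point.
0 enters the attractor at level 2, so Pursuer can force the target in 2 moves from there.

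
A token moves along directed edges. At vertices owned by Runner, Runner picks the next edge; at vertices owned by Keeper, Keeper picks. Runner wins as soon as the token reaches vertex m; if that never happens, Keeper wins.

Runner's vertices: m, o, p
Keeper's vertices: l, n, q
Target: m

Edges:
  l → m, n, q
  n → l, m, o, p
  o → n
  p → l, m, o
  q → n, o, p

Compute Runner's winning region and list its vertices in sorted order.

A0 = {m}
A1: add {p} — p (Runner) has p→m.
A2 = A1; e.g. l (Keeper) can still go to n. Fixed point.
Runner's winning region = {m, p}.

m, p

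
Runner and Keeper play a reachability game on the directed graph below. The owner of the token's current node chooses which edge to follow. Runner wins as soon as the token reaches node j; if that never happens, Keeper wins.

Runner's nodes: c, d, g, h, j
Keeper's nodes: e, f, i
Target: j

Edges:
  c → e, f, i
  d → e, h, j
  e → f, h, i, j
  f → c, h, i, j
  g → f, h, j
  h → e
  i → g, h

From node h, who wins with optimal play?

A0 = {j}
A1: add {d, g} — d (Runner) has d→j; g (Runner) has g→j.
A2 = A1; e.g. c (Runner) has no edge into A1. Fixed point.
h never enters the attractor, so Keeper can avoid the target forever.

Keeper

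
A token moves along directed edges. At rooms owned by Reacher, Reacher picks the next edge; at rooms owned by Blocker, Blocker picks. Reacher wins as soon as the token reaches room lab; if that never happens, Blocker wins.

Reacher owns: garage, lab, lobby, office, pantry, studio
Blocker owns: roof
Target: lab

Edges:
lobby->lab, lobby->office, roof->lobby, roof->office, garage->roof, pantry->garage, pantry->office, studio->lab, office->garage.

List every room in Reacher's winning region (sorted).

lab, lobby, studio

A0 = {lab}
A1: add {lobby, studio} — lobby (Reacher) has lobby→lab; studio (Reacher) has studio→lab.
A2 = A1; e.g. roof (Blocker) can still go to office. Fixed point.
Reacher's winning region = {lab, lobby, studio}.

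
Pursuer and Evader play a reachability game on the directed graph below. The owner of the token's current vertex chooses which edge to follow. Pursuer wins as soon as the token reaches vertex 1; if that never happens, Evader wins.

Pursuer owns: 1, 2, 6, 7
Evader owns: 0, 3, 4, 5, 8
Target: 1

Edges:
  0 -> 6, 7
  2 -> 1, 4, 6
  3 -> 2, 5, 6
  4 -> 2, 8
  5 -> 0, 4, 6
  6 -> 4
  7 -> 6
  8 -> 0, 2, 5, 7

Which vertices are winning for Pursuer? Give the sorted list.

1, 2

A0 = {1}
A1: add {2} — 2 (Pursuer) has 2→1.
A2 = A1; e.g. 0 (Evader) can still go to 6. Fixed point.
Pursuer's winning region = {1, 2}.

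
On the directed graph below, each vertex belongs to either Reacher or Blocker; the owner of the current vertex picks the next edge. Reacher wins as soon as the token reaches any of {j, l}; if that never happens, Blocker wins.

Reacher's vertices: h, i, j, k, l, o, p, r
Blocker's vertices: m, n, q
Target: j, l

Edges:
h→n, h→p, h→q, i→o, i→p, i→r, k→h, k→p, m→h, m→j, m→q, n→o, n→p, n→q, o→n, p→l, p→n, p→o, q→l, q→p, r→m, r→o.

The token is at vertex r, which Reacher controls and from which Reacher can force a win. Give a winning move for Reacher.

m

A0 = {j, l}
A1: add {p} — p (Reacher) has p→l.
A2: add {h, i, k, q} — h (Reacher) has h→p; i (Reacher) has i→p; k (Reacher) has k→p; q (Blocker): all of {l, p} already in.
A3: add {m} — m (Blocker): all of {h, j, q} already in.
A4: add {r} — r (Reacher) has r→m.
A5 = A4; e.g. n (Blocker) can still go to o. Fixed point.
From r, successor m is in the attractor (rank 3); the other successor o is not.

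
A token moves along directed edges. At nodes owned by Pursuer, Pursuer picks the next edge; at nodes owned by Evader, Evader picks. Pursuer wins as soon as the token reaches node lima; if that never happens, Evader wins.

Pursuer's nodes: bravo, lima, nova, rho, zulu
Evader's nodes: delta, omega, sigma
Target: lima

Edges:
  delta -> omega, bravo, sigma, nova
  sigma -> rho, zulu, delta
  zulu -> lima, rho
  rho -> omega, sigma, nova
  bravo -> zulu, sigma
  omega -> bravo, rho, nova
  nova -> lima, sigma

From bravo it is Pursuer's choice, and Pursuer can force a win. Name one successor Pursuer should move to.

zulu

A0 = {lima}
A1: add {nova, zulu} — zulu (Pursuer) has zulu→lima; nova (Pursuer) has nova→lima.
A2: add {bravo, rho} — bravo (Pursuer) has bravo→zulu; rho (Pursuer) has rho→nova.
A3: add {omega} — omega (Evader): all of {bravo, rho, nova} already in.
A4 = A3; e.g. sigma (Evader) can still go to delta. Fixed point.
From bravo, successor zulu is in the attractor (rank 1); the other successor sigma is not.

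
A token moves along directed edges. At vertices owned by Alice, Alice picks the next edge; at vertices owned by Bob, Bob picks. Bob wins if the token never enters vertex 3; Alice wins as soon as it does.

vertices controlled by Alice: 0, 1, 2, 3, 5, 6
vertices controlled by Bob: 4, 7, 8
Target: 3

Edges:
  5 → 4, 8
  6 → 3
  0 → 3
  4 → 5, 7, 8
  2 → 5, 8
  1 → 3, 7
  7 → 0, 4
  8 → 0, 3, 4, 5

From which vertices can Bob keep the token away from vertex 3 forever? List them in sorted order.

2, 4, 5, 7, 8

A0 = {3}
A1: add {0, 1, 6} — 0 (Alice) has 0→3; 1 (Alice) has 1→3; 6 (Alice) has 6→3.
A2 = A1; e.g. 2 (Alice) has no edge into A1. Fixed point.
Alice's attractor = {0, 1, 3, 6}; Bob avoids the target exactly from the complement.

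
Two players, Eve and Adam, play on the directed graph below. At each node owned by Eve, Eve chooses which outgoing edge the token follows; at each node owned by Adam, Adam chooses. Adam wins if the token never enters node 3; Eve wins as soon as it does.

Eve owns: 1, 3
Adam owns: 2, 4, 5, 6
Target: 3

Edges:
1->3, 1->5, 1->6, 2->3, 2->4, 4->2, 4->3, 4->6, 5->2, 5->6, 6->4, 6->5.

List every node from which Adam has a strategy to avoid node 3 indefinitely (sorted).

A0 = {3}
A1: add {1} — 1 (Eve) has 1→3.
A2 = A1; e.g. 2 (Adam) can still go to 4. Fixed point.
Eve's attractor = {1, 3}; Adam avoids the target exactly from the complement.

2, 4, 5, 6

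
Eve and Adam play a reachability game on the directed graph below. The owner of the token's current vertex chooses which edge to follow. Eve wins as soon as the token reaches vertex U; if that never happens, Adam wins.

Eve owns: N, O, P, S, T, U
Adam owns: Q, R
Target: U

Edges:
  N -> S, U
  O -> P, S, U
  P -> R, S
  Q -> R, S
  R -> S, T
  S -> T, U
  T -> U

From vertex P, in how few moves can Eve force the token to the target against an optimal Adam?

2

A0 = {U}
A1: add {N, O, S, T} — N (Eve) has N→U; O (Eve) has O→U; S (Eve) has S→U; T (Eve) has T→U.
A2: add {P, R} — P (Eve) has P→S; R (Adam): all of {S, T} already in.
P enters the attractor at level 2, so Eve can force the target in 2 moves from there.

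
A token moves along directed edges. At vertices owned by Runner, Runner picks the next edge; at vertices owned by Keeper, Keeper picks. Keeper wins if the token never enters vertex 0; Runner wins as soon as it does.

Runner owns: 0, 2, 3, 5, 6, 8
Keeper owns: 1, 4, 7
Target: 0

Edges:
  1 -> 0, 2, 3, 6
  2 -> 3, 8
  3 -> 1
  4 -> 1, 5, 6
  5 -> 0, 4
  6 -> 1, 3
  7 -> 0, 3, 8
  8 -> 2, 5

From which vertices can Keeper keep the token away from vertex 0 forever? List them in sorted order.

A0 = {0}
A1: add {5} — 5 (Runner) has 5→0.
A2: add {8} — 8 (Runner) has 8→5.
A3: add {2} — 2 (Runner) has 2→8.
A4 = A3; e.g. 1 (Keeper) can still go to 3. Fixed point.
Runner's attractor = {0, 2, 5, 8}; Keeper avoids the target exactly from the complement.

1, 3, 4, 6, 7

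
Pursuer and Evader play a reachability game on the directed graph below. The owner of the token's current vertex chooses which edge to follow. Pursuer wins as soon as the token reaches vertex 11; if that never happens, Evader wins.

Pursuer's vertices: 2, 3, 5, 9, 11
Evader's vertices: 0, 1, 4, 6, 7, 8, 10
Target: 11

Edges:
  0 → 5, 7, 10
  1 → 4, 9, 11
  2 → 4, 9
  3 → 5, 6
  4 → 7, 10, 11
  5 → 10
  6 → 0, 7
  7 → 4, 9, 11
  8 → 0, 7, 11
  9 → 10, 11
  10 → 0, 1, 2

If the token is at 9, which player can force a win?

A0 = {11}
A1: add {9} — 9 (Pursuer) has 9→11.
9 ∈ A1, so Pursuer can force the target.

Pursuer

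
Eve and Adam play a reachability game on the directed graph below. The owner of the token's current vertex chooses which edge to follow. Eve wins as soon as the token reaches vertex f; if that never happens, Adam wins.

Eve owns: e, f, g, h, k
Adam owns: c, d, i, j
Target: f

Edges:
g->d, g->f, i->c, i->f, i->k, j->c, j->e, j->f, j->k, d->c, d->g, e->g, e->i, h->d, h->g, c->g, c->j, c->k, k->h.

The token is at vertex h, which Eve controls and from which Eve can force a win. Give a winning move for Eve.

A0 = {f}
A1: add {g} — g (Eve) has g→f.
A2: add {e, h} — e (Eve) has e→g; h (Eve) has h→g.
A3: add {k} — k (Eve) has k→h.
A4 = A3; e.g. c (Adam) can still go to j. Fixed point.
From h, successor g is in the attractor (rank 1); the other successor d is not.

g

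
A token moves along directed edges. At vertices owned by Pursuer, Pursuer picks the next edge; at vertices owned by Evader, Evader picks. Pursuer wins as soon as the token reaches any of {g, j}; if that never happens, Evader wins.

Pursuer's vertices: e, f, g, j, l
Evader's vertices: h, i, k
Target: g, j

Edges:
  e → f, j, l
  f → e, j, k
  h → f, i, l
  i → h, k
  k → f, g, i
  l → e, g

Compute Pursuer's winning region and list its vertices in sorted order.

A0 = {g, j}
A1: add {e, f, l} — e (Pursuer) has e→j; f (Pursuer) has f→j; l (Pursuer) has l→g.
A2 = A1; e.g. h (Evader) can still go to i. Fixed point.
Pursuer's winning region = {e, f, g, j, l}.

e, f, g, j, l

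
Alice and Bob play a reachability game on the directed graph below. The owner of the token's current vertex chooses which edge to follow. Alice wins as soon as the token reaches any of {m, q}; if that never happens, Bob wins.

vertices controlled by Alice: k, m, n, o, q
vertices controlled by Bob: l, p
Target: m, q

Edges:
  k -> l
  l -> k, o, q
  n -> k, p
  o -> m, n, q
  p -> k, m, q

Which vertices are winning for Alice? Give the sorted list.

m, o, q

A0 = {m, q}
A1: add {o} — o (Alice) has o→m.
A2 = A1; e.g. k (Alice) has no edge into A1. Fixed point.
Alice's winning region = {m, o, q}.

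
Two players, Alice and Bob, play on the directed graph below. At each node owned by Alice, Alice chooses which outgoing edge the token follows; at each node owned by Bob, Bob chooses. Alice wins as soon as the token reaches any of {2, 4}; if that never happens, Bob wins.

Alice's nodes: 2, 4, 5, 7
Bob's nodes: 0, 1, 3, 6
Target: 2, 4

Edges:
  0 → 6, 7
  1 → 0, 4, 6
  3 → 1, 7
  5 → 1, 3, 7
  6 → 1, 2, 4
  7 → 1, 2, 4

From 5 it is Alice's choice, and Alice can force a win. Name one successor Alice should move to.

A0 = {2, 4}
A1: add {7} — 7 (Alice) has 7→2.
A2: add {5} — 5 (Alice) has 5→7.
A3 = A2; e.g. 0 (Bob) can still go to 6. Fixed point.
From 5, successor 7 is in the attractor (rank 1); the other successors 1, 3 are not.

7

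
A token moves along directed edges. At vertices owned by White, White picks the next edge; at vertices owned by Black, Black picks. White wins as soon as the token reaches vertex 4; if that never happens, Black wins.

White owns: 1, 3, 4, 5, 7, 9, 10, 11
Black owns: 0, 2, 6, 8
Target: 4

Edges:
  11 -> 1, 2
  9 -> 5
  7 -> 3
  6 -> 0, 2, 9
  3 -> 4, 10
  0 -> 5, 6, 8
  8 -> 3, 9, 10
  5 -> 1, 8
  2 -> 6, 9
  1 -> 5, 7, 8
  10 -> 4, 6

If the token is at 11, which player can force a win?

White

A0 = {4}
A1: add {3, 10} — 3 (White) has 3→4; 10 (White) has 10→4.
A2: add {7} — 7 (White) has 7→3.
A3: add {1} — 1 (White) has 1→7.
A4: add {5, 11} — 5 (White) has 5→1; 11 (White) has 11→1.
11 ∈ A4, so White can force the target.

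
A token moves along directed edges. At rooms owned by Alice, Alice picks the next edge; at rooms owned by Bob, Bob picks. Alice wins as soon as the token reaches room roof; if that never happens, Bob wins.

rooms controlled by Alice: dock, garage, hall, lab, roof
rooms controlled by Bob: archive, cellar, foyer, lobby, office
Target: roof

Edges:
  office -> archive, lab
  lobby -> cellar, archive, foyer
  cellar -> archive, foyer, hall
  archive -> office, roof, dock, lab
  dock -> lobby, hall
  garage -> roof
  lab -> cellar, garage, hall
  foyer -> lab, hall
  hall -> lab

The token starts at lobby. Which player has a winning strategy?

Bob

A0 = {roof}
A1: add {garage} — garage (Alice) has garage→roof.
A2: add {lab} — lab (Alice) has lab→garage.
A3: add {hall} — hall (Alice) has hall→lab.
A4: add {dock, foyer} — dock (Alice) has dock→hall; foyer (Bob): all of {lab, hall} already in.
A5 = A4; e.g. office (Bob) can still go to archive. Fixed point.
lobby never enters the attractor, so Bob can avoid the target forever.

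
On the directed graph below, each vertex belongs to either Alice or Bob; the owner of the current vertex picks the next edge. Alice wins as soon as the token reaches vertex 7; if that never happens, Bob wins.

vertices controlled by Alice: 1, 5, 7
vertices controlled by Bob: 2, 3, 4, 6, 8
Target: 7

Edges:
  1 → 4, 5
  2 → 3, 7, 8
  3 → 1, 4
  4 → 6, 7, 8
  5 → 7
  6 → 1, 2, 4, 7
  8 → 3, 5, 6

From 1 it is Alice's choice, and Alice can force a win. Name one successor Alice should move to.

A0 = {7}
A1: add {5} — 5 (Alice) has 5→7.
A2: add {1} — 1 (Alice) has 1→5.
A3 = A2; e.g. 2 (Bob) can still go to 3. Fixed point.
From 1, successor 5 is in the attractor (rank 1); the other successor 4 is not.

5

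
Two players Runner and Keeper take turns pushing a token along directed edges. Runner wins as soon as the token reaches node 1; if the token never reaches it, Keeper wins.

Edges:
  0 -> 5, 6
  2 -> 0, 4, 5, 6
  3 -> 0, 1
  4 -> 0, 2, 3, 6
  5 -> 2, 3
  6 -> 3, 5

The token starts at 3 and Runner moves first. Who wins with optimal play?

Runner

Track states (vertex, player-to-move).
A0 = {(1,Runner), (1,Keeper)}
A1: add {(3,Runner)}.
(3,Runner) ∈ A1 ⇒ Runner forces the target.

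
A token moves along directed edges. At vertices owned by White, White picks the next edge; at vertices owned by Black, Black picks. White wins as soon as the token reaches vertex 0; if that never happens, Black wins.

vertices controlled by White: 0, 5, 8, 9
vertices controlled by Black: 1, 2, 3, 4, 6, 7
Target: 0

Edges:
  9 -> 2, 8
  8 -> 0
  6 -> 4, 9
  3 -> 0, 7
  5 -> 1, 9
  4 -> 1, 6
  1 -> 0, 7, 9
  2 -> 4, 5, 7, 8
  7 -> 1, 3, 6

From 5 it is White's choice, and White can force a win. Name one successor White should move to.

A0 = {0}
A1: add {8} — 8 (White) has 8→0.
A2: add {9} — 9 (White) has 9→8.
A3: add {5} — 5 (White) has 5→9.
A4 = A3; e.g. 1 (Black) can still go to 7. Fixed point.
From 5, successor 9 is in the attractor (rank 2); the other successor 1 is not.

9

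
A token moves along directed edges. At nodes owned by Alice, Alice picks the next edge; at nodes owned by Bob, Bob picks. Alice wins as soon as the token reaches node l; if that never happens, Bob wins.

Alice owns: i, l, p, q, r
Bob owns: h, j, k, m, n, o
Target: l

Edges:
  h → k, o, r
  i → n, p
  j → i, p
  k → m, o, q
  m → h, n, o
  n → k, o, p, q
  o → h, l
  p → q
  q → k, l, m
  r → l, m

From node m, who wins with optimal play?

Bob

A0 = {l}
A1: add {q, r} — q (Alice) has q→l; r (Alice) has r→l.
A2: add {p} — p (Alice) has p→q.
A3: add {i} — i (Alice) has i→p.
A4: add {j} — j (Bob): all of {i, p} already in.
A5 = A4; e.g. h (Bob) can still go to k. Fixed point.
m never enters the attractor, so Bob can avoid the target forever.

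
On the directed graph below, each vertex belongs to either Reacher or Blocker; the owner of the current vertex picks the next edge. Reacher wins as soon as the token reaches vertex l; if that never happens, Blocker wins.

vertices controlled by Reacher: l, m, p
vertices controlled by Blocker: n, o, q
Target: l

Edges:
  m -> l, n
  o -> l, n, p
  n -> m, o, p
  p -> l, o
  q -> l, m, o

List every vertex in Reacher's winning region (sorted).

A0 = {l}
A1: add {m, p} — m (Reacher) has m→l; p (Reacher) has p→l.
A2 = A1; e.g. n (Blocker) can still go to o. Fixed point.
Reacher's winning region = {l, m, p}.

l, m, p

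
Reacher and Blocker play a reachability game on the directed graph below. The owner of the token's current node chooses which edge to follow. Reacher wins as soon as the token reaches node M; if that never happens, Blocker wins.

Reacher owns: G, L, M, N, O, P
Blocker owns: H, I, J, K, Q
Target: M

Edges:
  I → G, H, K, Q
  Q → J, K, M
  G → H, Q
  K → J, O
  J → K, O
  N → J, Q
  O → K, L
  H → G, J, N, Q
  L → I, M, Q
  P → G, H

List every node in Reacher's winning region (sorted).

A0 = {M}
A1: add {L} — L (Reacher) has L→M.
A2: add {O} — O (Reacher) has O→L.
A3 = A2; e.g. G (Reacher) has no edge into A2. Fixed point.
Reacher's winning region = {L, M, O}.

L, M, O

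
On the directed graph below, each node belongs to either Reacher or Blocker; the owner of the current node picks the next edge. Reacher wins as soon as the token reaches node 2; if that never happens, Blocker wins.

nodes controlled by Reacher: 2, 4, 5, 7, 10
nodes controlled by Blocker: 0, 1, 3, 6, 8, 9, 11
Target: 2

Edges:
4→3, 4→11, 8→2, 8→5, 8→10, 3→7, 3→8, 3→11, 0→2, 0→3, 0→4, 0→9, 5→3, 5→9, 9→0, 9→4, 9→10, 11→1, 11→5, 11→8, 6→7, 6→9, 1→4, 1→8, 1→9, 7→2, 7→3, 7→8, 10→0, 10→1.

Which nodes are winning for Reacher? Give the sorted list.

A0 = {2}
A1: add {7} — 7 (Reacher) has 7→2.
A2 = A1; e.g. 0 (Blocker) can still go to 3. Fixed point.
Reacher's winning region = {2, 7}.

2, 7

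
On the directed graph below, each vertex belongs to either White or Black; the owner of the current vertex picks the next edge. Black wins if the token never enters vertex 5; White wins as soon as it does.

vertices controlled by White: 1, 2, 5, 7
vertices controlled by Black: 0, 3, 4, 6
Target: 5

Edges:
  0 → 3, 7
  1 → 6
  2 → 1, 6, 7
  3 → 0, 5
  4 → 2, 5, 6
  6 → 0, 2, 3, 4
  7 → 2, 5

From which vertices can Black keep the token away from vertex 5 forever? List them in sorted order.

0, 1, 3, 4, 6

A0 = {5}
A1: add {7} — 7 (White) has 7→5.
A2: add {2} — 2 (White) has 2→7.
A3 = A2; e.g. 0 (Black) can still go to 3. Fixed point.
White's attractor = {2, 5, 7}; Black avoids the target exactly from the complement.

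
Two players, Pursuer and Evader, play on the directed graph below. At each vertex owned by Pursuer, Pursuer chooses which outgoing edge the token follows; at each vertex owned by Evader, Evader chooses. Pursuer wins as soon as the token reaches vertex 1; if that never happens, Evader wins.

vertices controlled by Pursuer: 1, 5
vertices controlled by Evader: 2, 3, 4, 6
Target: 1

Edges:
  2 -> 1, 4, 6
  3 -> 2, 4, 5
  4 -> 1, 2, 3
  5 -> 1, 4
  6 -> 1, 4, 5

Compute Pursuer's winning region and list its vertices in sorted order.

A0 = {1}
A1: add {5} — 5 (Pursuer) has 5→1.
A2 = A1; e.g. 2 (Evader) can still go to 4. Fixed point.
Pursuer's winning region = {1, 5}.

1, 5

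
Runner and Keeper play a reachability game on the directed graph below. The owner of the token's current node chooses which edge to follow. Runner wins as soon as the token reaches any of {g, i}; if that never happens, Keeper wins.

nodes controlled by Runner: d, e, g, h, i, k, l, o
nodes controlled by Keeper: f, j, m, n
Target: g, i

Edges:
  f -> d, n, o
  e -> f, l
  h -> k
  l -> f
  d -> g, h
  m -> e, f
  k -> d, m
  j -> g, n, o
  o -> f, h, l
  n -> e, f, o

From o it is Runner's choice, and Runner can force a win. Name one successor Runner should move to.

A0 = {g, i}
A1: add {d} — d (Runner) has d→g.
A2: add {k} — k (Runner) has k→d.
A3: add {h} — h (Runner) has h→k.
A4: add {o} — o (Runner) has o→h.
A5 = A4; e.g. e (Runner) has no edge into A4. Fixed point.
From o, successor h is in the attractor (rank 3); the other successors f, l are not.

h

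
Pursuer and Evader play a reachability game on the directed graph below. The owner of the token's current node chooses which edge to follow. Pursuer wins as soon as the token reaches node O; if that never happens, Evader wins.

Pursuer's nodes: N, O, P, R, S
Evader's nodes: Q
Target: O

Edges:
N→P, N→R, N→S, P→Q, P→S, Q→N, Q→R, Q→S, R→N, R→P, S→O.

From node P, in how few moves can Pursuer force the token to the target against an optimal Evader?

A0 = {O}
A1: add {S} — S (Pursuer) has S→O.
A2: add {N, P} — N (Pursuer) has N→S; P (Pursuer) has P→S.
P enters the attractor at level 2, so Pursuer can force the target in 2 moves from there.

2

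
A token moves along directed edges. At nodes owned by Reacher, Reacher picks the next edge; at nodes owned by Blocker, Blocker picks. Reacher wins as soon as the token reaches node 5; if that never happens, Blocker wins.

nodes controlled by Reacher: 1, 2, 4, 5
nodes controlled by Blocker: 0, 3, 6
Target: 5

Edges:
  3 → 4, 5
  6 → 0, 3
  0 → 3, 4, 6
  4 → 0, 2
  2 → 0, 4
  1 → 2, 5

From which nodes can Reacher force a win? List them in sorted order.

1, 5

A0 = {5}
A1: add {1} — 1 (Reacher) has 1→5.
A2 = A1; e.g. 0 (Blocker) can still go to 3. Fixed point.
Reacher's winning region = {1, 5}.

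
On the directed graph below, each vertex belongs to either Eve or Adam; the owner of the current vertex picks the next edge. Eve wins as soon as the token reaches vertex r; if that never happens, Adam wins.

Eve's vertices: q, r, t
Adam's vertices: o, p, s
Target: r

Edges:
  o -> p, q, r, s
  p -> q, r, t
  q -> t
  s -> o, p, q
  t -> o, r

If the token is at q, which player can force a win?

A0 = {r}
A1: add {t} — t (Eve) has t→r.
A2: add {q} — q (Eve) has q→t.
q ∈ A2, so Eve can force the target.

Eve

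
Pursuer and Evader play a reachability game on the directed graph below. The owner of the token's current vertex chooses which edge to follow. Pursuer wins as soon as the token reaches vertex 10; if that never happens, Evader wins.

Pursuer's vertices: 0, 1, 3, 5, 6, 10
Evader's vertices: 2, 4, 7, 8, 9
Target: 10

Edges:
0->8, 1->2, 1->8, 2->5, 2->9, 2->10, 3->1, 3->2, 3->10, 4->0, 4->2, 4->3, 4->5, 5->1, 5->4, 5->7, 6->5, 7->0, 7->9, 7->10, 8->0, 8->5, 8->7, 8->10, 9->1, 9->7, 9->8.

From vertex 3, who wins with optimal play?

A0 = {10}
A1: add {3} — 3 (Pursuer) has 3→10.
A2 = A1; e.g. 0 (Pursuer) has no edge into A1. Fixed point.
3 ∈ A1, so Pursuer can force the target.

Pursuer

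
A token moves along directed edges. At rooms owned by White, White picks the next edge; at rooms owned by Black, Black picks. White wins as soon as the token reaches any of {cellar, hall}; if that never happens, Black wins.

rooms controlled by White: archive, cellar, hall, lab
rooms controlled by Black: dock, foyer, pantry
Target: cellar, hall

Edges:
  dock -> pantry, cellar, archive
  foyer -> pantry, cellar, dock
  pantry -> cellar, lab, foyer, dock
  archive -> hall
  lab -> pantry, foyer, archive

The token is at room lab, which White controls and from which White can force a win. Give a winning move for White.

archive

A0 = {cellar, hall}
A1: add {archive} — archive (White) has archive→hall.
A2: add {lab} — lab (White) has lab→archive.
A3 = A2; e.g. pantry (Black) can still go to foyer. Fixed point.
From lab, successor archive is in the attractor (rank 1); the other successors foyer, pantry are not.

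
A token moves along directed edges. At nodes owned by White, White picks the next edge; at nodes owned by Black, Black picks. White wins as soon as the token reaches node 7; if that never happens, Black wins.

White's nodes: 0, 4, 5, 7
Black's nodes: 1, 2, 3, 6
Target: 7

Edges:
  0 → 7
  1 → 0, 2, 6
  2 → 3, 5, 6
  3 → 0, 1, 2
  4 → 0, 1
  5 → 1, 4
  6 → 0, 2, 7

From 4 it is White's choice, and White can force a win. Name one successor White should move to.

0

A0 = {7}
A1: add {0} — 0 (White) has 0→7.
A2: add {4} — 4 (White) has 4→0.
A3: add {5} — 5 (White) has 5→4.
A4 = A3; e.g. 1 (Black) can still go to 2. Fixed point.
From 4, successor 0 is in the attractor (rank 1); the other successor 1 is not.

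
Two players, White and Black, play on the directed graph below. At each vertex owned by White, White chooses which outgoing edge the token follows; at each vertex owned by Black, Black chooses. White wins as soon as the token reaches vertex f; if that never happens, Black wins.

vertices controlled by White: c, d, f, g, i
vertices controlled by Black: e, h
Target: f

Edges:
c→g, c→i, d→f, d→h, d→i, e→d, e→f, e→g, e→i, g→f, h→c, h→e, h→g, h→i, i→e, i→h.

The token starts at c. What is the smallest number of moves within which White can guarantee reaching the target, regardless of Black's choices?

A0 = {f}
A1: add {d, g} — d (White) has d→f; g (White) has g→f.
A2: add {c} — c (White) has c→g.
A3 = A2; e.g. e (Black) can still go to i. Fixed point.
c enters the attractor at level 2, so White can force the target in 2 moves from there.

2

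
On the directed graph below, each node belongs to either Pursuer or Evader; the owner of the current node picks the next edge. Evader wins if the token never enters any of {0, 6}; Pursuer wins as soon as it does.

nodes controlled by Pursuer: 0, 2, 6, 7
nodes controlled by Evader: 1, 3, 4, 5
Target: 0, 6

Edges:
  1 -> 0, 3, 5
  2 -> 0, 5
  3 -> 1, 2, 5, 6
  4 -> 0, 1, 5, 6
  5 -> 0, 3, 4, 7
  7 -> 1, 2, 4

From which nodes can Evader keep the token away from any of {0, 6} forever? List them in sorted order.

1, 3, 4, 5

A0 = {0, 6}
A1: add {2} — 2 (Pursuer) has 2→0.
A2: add {7} — 7 (Pursuer) has 7→2.
A3 = A2; e.g. 1 (Evader) can still go to 3. Fixed point.
Pursuer's attractor = {0, 2, 6, 7}; Evader avoids the target exactly from the complement.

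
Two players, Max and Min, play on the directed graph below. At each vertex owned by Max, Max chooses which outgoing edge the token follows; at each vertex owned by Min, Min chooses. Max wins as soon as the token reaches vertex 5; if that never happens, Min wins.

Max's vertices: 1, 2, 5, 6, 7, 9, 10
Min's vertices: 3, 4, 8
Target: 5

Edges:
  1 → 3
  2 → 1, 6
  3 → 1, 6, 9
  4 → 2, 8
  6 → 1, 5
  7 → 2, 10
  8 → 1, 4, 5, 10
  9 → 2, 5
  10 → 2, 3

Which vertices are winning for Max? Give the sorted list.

A0 = {5}
A1: add {6, 9} — 6 (Max) has 6→5; 9 (Max) has 9→5.
A2: add {2} — 2 (Max) has 2→6.
A3: add {7, 10} — 7 (Max) has 7→2; 10 (Max) has 10→2.
A4 = A3; e.g. 1 (Max) has no edge into A3. Fixed point.
Max's winning region = {2, 5, 6, 7, 9, 10}.

2, 5, 6, 7, 9, 10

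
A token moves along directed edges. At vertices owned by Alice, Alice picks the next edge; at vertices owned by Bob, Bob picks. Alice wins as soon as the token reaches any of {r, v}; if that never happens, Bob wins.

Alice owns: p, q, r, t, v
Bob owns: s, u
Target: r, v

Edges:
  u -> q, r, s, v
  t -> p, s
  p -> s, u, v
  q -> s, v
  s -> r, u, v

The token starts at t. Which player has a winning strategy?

Alice

A0 = {r, v}
A1: add {p, q} — p (Alice) has p→v; q (Alice) has q→v.
A2: add {t} — t (Alice) has t→p.
A3 = A2; e.g. s (Bob) can still go to u. Fixed point.
t ∈ A2, so Alice can force the target.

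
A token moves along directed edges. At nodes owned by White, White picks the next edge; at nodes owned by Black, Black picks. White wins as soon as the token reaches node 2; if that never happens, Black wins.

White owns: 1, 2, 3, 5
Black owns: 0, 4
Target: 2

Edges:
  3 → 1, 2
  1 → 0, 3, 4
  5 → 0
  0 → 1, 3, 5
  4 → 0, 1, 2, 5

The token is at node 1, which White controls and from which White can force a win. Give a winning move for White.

A0 = {2}
A1: add {3} — 3 (White) has 3→2.
A2: add {1} — 1 (White) has 1→3.
A3 = A2; e.g. 0 (Black) can still go to 5. Fixed point.
From 1, successor 3 is in the attractor (rank 1); the other successors 0, 4 are not.

3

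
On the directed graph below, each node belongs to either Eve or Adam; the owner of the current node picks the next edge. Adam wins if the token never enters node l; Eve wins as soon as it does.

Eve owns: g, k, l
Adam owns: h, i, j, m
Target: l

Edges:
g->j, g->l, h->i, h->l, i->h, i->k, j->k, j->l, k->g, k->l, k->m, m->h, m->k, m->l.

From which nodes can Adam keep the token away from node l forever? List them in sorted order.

A0 = {l}
A1: add {g, k} — g (Eve) has g→l; k (Eve) has k→l.
A2: add {j} — j (Adam): all of {k, l} already in.
A3 = A2; e.g. h (Adam) can still go to i. Fixed point.
Eve's attractor = {g, j, k, l}; Adam avoids the target exactly from the complement.

h, i, m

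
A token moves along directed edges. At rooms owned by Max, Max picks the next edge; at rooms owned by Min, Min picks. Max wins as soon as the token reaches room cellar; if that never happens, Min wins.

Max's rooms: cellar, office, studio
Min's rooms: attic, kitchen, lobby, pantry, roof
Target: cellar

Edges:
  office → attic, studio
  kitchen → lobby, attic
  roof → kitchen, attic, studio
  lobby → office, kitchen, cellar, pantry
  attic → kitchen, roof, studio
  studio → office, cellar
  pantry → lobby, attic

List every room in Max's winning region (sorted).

A0 = {cellar}
A1: add {studio} — studio (Max) has studio→cellar.
A2: add {office} — office (Max) has office→studio.
A3 = A2; e.g. kitchen (Min) can still go to lobby. Fixed point.
Max's winning region = {cellar, office, studio}.

cellar, office, studio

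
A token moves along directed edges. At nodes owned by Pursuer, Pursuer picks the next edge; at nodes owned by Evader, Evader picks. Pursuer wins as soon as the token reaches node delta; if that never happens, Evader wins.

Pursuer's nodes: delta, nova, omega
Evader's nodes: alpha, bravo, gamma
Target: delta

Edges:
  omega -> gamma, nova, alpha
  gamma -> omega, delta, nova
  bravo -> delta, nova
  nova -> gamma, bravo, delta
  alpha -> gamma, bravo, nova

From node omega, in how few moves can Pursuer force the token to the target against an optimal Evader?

A0 = {delta}
A1: add {nova} — nova (Pursuer) has nova→delta.
A2: add {bravo, omega} — omega (Pursuer) has omega→nova; bravo (Evader): all of {delta, nova} already in.
omega enters the attractor at level 2, so Pursuer can force the target in 2 moves from there.

2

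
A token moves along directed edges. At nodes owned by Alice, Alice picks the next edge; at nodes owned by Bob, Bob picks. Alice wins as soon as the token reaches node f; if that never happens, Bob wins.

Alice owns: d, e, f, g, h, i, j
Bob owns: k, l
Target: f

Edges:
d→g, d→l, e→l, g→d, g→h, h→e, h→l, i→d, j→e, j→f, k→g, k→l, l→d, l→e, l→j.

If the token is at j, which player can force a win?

Alice

A0 = {f}
A1: add {j} — j (Alice) has j→f.
A2 = A1; e.g. d (Alice) has no edge into A1. Fixed point.
j ∈ A1, so Alice can force the target.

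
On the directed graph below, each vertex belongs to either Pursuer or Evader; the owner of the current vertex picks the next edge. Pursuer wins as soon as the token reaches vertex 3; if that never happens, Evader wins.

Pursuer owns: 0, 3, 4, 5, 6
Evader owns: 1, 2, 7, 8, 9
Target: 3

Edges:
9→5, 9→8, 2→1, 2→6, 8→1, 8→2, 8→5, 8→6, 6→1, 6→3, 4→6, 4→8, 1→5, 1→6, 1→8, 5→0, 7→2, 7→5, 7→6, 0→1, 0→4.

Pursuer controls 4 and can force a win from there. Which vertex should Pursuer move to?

6

A0 = {3}
A1: add {6} — 6 (Pursuer) has 6→3.
A2: add {4} — 4 (Pursuer) has 4→6.
A3: add {0} — 0 (Pursuer) has 0→4.
A4: add {5} — 5 (Pursuer) has 5→0.
A5 = A4; e.g. 1 (Evader) can still go to 8. Fixed point.
From 4, successor 6 is in the attractor (rank 1); the other successor 8 is not.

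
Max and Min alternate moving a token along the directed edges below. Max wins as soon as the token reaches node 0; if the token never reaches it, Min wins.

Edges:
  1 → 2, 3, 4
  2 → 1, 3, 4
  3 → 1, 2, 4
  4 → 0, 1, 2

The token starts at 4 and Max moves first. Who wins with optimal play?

Track states (vertex, player-to-move).
A0 = {(0,Max), (0,Min)}
A1: add {(4,Max)}.
(4,Max) ∈ A1 ⇒ Max forces the target.

Max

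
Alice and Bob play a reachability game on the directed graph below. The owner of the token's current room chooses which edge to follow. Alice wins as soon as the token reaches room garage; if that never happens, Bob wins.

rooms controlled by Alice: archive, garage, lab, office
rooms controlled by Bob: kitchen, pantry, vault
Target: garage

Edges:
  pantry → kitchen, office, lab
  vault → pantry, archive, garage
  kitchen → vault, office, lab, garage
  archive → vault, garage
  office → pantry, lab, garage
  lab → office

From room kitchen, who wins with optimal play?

A0 = {garage}
A1: add {archive, office} — archive (Alice) has archive→garage; office (Alice) has office→garage.
A2: add {lab} — lab (Alice) has lab→office.
A3 = A2; e.g. pantry (Bob) can still go to kitchen. Fixed point.
kitchen never enters the attractor, so Bob can avoid the target forever.

Bob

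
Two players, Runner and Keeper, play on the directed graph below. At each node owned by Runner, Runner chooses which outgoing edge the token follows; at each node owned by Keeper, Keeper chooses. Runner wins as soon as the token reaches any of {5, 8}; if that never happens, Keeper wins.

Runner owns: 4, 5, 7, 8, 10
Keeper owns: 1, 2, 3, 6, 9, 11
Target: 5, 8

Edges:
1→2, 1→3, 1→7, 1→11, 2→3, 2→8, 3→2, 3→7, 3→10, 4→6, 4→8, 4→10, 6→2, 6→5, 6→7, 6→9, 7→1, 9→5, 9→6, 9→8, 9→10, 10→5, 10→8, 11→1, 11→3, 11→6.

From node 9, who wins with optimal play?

A0 = {5, 8}
A1: add {4, 10} — 4 (Runner) has 4→8; 10 (Runner) has 10→5.
A2 = A1; e.g. 1 (Keeper) can still go to 2. Fixed point.
9 never enters the attractor, so Keeper can avoid the target forever.

Keeper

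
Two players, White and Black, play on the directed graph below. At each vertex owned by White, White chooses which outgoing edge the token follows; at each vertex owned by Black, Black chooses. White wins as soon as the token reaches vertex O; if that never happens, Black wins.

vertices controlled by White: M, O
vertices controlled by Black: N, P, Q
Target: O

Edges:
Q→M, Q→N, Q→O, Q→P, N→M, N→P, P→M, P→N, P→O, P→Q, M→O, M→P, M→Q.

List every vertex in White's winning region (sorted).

A0 = {O}
A1: add {M} — M (White) has M→O.
A2 = A1; e.g. N (Black) can still go to P. Fixed point.
White's winning region = {M, O}.

M, O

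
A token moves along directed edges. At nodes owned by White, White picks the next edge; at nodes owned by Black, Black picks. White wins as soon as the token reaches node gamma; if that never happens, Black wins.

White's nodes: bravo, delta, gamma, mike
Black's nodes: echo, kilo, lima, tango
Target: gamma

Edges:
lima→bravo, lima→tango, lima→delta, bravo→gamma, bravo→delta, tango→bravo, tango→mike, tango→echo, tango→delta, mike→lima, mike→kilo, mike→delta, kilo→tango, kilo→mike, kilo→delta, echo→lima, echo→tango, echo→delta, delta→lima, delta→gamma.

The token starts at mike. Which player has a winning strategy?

White

A0 = {gamma}
A1: add {bravo, delta} — bravo (White) has bravo→gamma; delta (White) has delta→gamma.
A2: add {mike} — mike (White) has mike→delta.
A3 = A2; e.g. lima (Black) can still go to tango. Fixed point.
mike ∈ A2, so White can force the target.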